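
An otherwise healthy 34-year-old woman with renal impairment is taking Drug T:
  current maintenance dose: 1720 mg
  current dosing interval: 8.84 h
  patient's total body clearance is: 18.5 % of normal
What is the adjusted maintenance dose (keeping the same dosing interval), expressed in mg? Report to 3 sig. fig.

318 mg

To keep the same average steady-state level, dosing rate must scale with clearance.
CL ratio = 18.5 / 100 = 0.1850
New dose (same interval) = 1720 × 0.1850 = 318.2 mg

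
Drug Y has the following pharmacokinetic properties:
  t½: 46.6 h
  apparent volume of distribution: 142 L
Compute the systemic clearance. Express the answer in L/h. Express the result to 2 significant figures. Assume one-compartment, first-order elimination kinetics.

2.1 L/h

k = ln2 / t½ = 0.693147 / 46.6 = 0.01487 h⁻¹
CL = k × Vd = 0.01487 × 142 = 2.112 L/h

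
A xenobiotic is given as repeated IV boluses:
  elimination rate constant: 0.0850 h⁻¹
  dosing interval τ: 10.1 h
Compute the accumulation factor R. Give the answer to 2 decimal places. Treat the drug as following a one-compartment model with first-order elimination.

1.74

e^(−kτ) = e^(−0.08500 × 10.1) = 0.4238
Accumulation ratio R = 1 / (1 − e^(−kτ)) = 1 / (1 − 0.4238) = 1.736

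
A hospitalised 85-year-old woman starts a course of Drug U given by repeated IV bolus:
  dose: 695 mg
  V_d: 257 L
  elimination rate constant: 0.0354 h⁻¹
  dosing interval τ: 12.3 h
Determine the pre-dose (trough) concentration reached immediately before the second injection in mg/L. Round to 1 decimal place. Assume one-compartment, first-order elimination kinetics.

1.7 mg/L

C₀ per dose = Dose / Vd = 695 / 257 = 2.704 mg/L
Fraction remaining after one interval: r = e^(−kτ) = e^(−0.03540 × 12.3) = 0.6470
Before dose 2, 1 dose has been given (aged 1τ).
C_trough = C₀ × r = 2.704 × 0.6470 = 1.749 mg/L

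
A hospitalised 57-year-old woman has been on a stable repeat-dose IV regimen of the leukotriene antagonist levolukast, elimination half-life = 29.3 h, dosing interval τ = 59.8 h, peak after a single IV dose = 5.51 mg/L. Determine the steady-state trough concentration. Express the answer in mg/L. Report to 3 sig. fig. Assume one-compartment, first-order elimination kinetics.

k = ln2 / t½ = 0.693147 / 29.3 = 0.02366 h⁻¹
e^(−kτ) = e^(−0.02366 × 59.8) = 0.2430
Accumulation ratio R = 1 / (1 − e^(−kτ)) = 1 / (1 − 0.2430) = 1.321
Steady-state trough = C₀ × R × e^(−kτ) = 5.51 × 1.321 × 0.2430 = 1.769 mg/L

1.77 mg/L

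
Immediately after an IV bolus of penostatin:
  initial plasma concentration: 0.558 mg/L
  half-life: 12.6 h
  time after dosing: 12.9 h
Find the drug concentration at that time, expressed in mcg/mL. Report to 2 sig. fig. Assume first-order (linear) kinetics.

0.27 mcg/mL

k = ln2 / t½ = 0.693147 / 12.6 = 0.05501 h⁻¹
C = C₀ · e^(−k·t) = 0.5580 × e^(−0.05501 × 12.9)
  = 0.5580 × 0.4918 = 0.2744 mg/L
(0.2744 mg/L = 0.2744 mcg/mL)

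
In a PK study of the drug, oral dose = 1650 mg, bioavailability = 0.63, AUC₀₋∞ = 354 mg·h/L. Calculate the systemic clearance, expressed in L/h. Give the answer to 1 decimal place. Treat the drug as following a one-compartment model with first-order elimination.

CL = F·Dose / AUC = 0.63 × 1650 / 354 = 2.936 L/h

2.9 L/h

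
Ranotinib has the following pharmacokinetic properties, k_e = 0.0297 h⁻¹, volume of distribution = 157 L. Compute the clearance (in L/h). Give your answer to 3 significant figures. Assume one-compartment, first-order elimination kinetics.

4.66 L/h

CL = k × Vd = 0.0297 × 157 = 4.663 L/h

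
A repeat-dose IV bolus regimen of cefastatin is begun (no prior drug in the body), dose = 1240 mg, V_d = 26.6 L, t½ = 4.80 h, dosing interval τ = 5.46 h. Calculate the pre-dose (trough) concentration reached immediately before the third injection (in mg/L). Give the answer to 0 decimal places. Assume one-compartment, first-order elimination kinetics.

C₀ per dose = Dose / Vd = 1240 / 26.6 = 46.62 mg/L
k = ln2 / t½ = 0.693147 / 4.80 = 0.1444 h⁻¹
Fraction remaining after one interval: r = e^(−kτ) = e^(−0.1444 × 5.46) = 0.4546
Before dose 3, 2 doses have been given (aged 1τ, 2τ).
C_trough = C₀ × (r + r²) = 46.62 × (0.4546 + 0.2067) = 30.83 mg/L

31 mg/L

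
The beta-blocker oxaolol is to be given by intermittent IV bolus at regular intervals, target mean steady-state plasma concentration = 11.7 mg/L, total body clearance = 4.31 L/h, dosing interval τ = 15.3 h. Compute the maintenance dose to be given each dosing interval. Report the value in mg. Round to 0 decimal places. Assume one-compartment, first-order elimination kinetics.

At steady state, Dose/τ = Css × CL.
Dose = Css × CL × τ = 11.7 × 4.310 × 15.3 = 771.5 mg

772 mg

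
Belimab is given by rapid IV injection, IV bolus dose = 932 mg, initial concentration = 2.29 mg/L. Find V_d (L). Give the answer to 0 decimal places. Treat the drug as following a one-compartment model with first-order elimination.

Vd = Dose / C₀ = 932.0 / 2.29 = 407.0 L

407 L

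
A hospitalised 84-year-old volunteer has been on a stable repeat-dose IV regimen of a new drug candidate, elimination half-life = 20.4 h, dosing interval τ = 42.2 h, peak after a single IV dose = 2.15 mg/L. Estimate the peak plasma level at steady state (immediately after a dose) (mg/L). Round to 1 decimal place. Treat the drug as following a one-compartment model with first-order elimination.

k = ln2 / t½ = 0.693147 / 20.4 = 0.03398 h⁻¹
e^(−kτ) = e^(−0.03398 × 42.2) = 0.2384
Accumulation ratio R = 1 / (1 − e^(−kτ)) = 1 / (1 − 0.2384) = 1.313
Steady-state peak = C₀ × R = 2.15 × 1.313 = 2.823 mg/L

2.8 mg/L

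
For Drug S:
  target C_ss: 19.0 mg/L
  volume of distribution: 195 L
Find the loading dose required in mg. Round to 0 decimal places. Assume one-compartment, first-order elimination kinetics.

3705 mg

LD = Css × Vd = 19.0 × 195 = 3705 mg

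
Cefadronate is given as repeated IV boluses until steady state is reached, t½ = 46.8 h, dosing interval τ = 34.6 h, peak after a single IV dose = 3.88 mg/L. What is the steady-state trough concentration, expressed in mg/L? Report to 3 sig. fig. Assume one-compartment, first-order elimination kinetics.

k = ln2 / t½ = 0.693147 / 46.8 = 0.01481 h⁻¹
e^(−kτ) = e^(−0.01481 × 34.6) = 0.5990
Accumulation ratio R = 1 / (1 − e^(−kτ)) = 1 / (1 − 0.5990) = 2.494
Steady-state trough = C₀ × R × e^(−kτ) = 3.88 × 2.494 × 0.5990 = 5.796 mg/L

5.80 mg/L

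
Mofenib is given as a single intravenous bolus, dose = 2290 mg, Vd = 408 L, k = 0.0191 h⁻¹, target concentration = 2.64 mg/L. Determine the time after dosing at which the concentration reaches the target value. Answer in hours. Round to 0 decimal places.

39 h

C₀ = Dose / Vd = 2290 / 408 = 5.613 mg/L
t = ln(C₀ / C) / k = ln(5.613 / 2.64) / 0.01910
  = ln(2.126) / 0.01910 = 0.7542 / 0.01910 = 39.49 h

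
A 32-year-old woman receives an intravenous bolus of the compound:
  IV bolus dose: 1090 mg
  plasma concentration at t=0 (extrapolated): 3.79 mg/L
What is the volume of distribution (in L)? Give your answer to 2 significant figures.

Vd = Dose / C₀ = 1090 / 3.79 = 287.6 L

290 L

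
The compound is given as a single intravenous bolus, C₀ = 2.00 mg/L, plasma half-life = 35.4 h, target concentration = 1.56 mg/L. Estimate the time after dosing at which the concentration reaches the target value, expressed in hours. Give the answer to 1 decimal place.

12.7 h

k = ln2 / t½ = 0.693147 / 35.4 = 0.01958 h⁻¹
t = ln(C₀ / C) / k = ln(2.000 / 1.56) / 0.01958
  = ln(1.282) / 0.01958 = 0.2484 / 0.01958 = 12.69 h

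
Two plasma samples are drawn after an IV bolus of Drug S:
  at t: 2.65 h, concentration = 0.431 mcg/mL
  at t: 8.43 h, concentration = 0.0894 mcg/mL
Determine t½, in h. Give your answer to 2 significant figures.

k = ln(C₁/C₂) / (t₂ − t₁) = ln(0.431/0.0894) / (8.43 − 2.65)
  = 1.573 / 5.780 = 0.2721 h⁻¹
t½ = ln2 / k = 0.693147 / 0.2721 = 2.547 h

2.5 h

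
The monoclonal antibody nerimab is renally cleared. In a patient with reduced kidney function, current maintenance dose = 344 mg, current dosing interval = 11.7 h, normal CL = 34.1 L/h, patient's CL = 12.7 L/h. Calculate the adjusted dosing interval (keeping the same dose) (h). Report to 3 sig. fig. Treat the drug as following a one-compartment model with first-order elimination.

To keep the same average steady-state level, dosing rate must scale with clearance.
CL ratio = 12.7 / 34.1 = 0.3724
New interval (same dose) = 11.7 / 0.3724 = 31.42 h

31.4 h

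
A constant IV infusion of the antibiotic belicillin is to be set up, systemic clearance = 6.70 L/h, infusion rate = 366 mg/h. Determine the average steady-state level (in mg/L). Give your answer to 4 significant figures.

At steady state Css = R₀ / CL = 366 / 6.700 = 54.63 mg/L

54.63 mg/L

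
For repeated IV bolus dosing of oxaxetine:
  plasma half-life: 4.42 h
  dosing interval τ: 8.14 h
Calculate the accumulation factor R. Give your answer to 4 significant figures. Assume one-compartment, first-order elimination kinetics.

k = ln2 / t½ = 0.693147 / 4.42 = 0.1568 h⁻¹
e^(−kτ) = e^(−0.1568 × 8.14) = 0.2791
Accumulation ratio R = 1 / (1 − e^(−kτ)) = 1 / (1 − 0.2791) = 1.387

1.387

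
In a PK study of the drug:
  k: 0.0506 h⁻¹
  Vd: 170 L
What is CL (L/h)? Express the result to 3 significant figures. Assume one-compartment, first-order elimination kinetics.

CL = k × Vd = 0.0506 × 170 = 8.602 L/h

8.60 L/h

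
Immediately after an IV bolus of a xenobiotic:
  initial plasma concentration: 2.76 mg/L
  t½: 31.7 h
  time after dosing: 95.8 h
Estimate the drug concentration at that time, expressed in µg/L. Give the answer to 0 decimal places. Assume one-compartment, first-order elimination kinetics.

340 µg/L

k = ln2 / t½ = 0.693147 / 31.7 = 0.02187 h⁻¹
C = C₀ · e^(−k·t) = 2.760 × e^(−0.02187 × 95.8)
  = 2.760 × 0.1231 = 0.3398 mg/L
Convert: 0.3398 mg/L × 1000 = 339.8 µg/L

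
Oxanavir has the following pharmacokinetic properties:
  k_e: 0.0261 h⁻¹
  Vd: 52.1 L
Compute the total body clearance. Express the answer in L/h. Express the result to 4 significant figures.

CL = k × Vd = 0.0261 × 52.1 = 1.360 L/h

1.360 L/h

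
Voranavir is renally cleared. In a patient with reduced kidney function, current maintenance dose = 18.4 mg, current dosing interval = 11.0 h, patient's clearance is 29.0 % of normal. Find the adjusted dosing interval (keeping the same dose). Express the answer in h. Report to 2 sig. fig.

38 h

To keep the same average steady-state level, dosing rate must scale with clearance.
CL ratio = 29.0 / 100 = 0.2900
New interval (same dose) = 11.0 / 0.2900 = 37.93 h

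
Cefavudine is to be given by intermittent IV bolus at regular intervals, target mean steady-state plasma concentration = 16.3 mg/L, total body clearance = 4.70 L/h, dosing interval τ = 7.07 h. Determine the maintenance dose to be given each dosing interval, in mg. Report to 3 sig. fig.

542 mg

At steady state, Dose/τ = Css × CL.
Dose = Css × CL × τ = 16.3 × 4.700 × 7.07 = 541.6 mg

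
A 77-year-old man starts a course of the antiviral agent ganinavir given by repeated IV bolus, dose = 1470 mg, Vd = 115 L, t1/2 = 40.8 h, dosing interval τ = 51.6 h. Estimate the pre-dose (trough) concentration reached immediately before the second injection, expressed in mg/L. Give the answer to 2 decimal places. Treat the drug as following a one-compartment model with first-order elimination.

5.32 mg/L

C₀ per dose = Dose / Vd = 1470 / 115 = 12.78 mg/L
k = ln2 / t½ = 0.693147 / 40.8 = 0.01699 h⁻¹
Fraction remaining after one interval: r = e^(−kτ) = e^(−0.01699 × 51.6) = 0.4162
Before dose 2, 1 dose has been given (aged 1τ).
C_trough = C₀ × r = 12.78 × 0.4162 = 5.319 mg/L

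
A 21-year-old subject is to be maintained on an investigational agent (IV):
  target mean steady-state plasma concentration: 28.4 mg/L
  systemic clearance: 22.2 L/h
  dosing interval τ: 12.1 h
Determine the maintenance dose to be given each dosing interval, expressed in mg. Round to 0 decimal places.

At steady state, Dose/τ = Css × CL.
Dose = Css × CL × τ = 28.4 × 22.20 × 12.1 = 7629 mg

7629 mg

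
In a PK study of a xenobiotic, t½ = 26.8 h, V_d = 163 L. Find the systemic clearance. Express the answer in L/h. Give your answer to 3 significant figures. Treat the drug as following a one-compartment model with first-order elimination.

k = ln2 / t½ = 0.693147 / 26.8 = 0.02586 h⁻¹
CL = k × Vd = 0.02586 × 163 = 4.215 L/h

4.22 L/h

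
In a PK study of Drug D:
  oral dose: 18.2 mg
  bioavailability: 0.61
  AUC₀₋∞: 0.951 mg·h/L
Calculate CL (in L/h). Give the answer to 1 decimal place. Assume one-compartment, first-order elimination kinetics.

11.7 L/h

CL = F·Dose / AUC = 0.61 × 18.2 / 0.951 = 11.67 L/h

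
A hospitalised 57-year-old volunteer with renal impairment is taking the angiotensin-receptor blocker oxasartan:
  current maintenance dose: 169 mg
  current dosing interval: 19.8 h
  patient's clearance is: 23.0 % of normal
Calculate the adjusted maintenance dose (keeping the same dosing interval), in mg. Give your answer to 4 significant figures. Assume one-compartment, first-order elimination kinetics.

38.87 mg

To keep the same average steady-state level, dosing rate must scale with clearance.
CL ratio = 23.0 / 100 = 0.2300
New dose (same interval) = 169 × 0.2300 = 38.87 mg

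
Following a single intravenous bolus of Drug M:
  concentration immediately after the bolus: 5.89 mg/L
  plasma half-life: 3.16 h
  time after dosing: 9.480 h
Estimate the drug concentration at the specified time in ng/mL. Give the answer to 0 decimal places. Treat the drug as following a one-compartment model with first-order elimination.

736 ng/mL

k = ln2 / t½ = 0.693147 / 3.16 = 0.2194 h⁻¹
t / t½ = 9.480 / 3.16 = 3 half-lives
C = C₀ × (1/2)^3 = 5.890 × 0.1250 = 0.7363 mg/L
Convert: 0.7363 mg/L × 1000 = 736.3 ng/mL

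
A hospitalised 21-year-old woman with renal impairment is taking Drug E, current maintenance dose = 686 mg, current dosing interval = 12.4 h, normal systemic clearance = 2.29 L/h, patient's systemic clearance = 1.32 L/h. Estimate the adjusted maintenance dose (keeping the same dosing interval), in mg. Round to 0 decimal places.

395 mg

To keep the same average steady-state level, dosing rate must scale with clearance.
CL ratio = 1.32 / 2.29 = 0.5764
New dose (same interval) = 686 × 0.5764 = 395.4 mg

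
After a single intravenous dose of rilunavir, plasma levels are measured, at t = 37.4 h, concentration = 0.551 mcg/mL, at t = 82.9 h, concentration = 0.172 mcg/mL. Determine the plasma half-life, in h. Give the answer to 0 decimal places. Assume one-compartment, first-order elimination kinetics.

k = ln(C₁/C₂) / (t₂ − t₁) = ln(0.551/0.172) / (82.9 − 37.4)
  = 1.164 / 45.50 = 0.02558 h⁻¹
t½ = ln2 / k = 0.693147 / 0.02558 = 27.10 h

27 h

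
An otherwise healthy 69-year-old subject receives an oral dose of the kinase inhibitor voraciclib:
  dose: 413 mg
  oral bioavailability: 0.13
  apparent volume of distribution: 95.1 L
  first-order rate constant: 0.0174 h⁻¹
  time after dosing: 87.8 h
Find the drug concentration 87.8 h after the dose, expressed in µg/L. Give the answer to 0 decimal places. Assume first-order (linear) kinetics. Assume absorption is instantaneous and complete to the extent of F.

123 µg/L

Amount reaching circulation = F × Dose = 0.13 × 413.0 = 53.69 mg
C₀ = F·Dose / Vd = 53.69 / 95.1 = 0.5646 mg/L
C = C₀ · e^(−k·t) = 0.5646 × e^(−0.01740 × 87.8)
  = 0.5646 × 0.2170 = 0.1225 mg/L
Convert: 0.1225 mg/L × 1000 = 122.5 µg/L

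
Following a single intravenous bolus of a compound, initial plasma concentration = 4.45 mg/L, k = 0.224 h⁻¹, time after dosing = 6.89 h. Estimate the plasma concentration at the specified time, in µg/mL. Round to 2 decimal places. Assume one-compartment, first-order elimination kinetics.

C = C₀ · e^(−k·t) = 4.450 × e^(−0.2240 × 6.89)
  = 4.450 × 0.2137 = 0.9510 mg/L
(0.9510 mg/L = 0.9510 µg/mL)

0.95 µg/mL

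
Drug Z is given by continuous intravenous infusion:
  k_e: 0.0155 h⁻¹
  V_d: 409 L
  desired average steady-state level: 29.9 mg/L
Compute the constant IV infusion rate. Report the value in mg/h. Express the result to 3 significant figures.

190 mg/h

CL = k × Vd = 0.01550 × 409 = 6.340 L/h
At steady state, infusion rate R₀ = Css × CL = 29.9 × 6.340 = 189.6 mg/h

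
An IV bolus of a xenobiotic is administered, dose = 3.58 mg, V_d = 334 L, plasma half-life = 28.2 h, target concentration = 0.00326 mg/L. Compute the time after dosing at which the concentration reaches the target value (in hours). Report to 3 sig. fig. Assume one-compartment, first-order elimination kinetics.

48.4 h

C₀ = Dose / Vd = 3.580 / 334 = 0.01072 mg/L
k = ln2 / t½ = 0.693147 / 28.2 = 0.02458 h⁻¹
t = ln(C₀ / C) / k = ln(0.01072 / 0.00326) / 0.02458
  = ln(3.288) / 0.02458 = 1.190 / 0.02458 = 48.41 h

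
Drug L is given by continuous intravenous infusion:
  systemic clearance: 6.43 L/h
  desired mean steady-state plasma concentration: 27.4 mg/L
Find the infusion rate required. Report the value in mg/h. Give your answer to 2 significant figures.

At steady state, infusion rate R₀ = Css × CL = 27.4 × 6.430 = 176.2 mg/h

180 mg/h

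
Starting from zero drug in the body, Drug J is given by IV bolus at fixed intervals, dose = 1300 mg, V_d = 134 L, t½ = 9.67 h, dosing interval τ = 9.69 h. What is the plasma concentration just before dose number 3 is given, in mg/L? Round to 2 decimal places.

C₀ per dose = Dose / Vd = 1300 / 134 = 9.701 mg/L
k = ln2 / t½ = 0.693147 / 9.67 = 0.07168 h⁻¹
Fraction remaining after one interval: r = e^(−kτ) = e^(−0.07168 × 9.69) = 0.4993
Before dose 3, 2 doses have been given (aged 1τ, 2τ).
C_trough = C₀ × (r + r²) = 9.701 × (0.4993 + 0.2493) = 7.262 mg/L

7.26 mg/L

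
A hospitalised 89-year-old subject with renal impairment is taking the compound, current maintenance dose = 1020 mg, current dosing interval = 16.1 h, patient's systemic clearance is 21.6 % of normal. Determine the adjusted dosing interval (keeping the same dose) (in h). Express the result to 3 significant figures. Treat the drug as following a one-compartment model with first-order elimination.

To keep the same average steady-state level, dosing rate must scale with clearance.
CL ratio = 21.6 / 100 = 0.2160
New interval (same dose) = 16.1 / 0.2160 = 74.54 h

74.5 h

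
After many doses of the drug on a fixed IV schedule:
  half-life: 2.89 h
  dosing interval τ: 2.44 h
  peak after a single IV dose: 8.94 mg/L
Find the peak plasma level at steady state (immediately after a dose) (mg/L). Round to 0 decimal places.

20 mg/L

k = ln2 / t½ = 0.693147 / 2.89 = 0.2398 h⁻¹
e^(−kτ) = e^(−0.2398 × 2.44) = 0.5570
Accumulation ratio R = 1 / (1 − e^(−kτ)) = 1 / (1 − 0.5570) = 2.257
Steady-state peak = C₀ × R = 8.94 × 2.257 = 20.18 mg/L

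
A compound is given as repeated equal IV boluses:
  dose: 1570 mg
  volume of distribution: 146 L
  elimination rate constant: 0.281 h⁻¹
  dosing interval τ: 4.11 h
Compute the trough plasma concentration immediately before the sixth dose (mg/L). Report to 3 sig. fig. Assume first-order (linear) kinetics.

4.93 mg/L

C₀ per dose = Dose / Vd = 1570 / 146 = 10.75 mg/L
Fraction remaining after one interval: r = e^(−kτ) = e^(−0.2810 × 4.11) = 0.3151
Before dose 6, 5 doses have been given (aged 1τ, 2τ, 3τ, 4τ, 5τ).
C_trough = C₀ × (r + r² + … + r^5) = C₀ × r(1−r^5)/(1−r)
        = 10.75 × 0.3151 × (1 − 0.003106) / (1 − 0.3151) = 4.930 mg/L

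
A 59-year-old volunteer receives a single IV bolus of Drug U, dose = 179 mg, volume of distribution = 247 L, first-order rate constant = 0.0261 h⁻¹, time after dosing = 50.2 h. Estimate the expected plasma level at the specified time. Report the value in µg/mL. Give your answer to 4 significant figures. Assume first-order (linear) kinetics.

0.1955 µg/mL

C₀ = Dose / Vd = 179.0 / 247 = 0.7247 mg/L
C = C₀ · e^(−k·t) = 0.7247 × e^(−0.02610 × 50.2)
  = 0.7247 × 0.2698 = 0.1955 mg/L
(0.1955 mg/L = 0.1955 µg/mL)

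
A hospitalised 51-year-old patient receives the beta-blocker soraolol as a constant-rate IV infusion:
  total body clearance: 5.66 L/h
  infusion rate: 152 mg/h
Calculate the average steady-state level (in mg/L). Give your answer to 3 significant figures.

At steady state Css = R₀ / CL = 152 / 5.660 = 26.86 mg/L

26.9 mg/L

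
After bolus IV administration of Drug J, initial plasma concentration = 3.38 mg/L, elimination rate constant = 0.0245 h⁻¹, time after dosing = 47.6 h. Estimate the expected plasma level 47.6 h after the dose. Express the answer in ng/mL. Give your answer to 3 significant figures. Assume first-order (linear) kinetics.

C = C₀ · e^(−k·t) = 3.380 × e^(−0.02450 × 47.6)
  = 3.380 × 0.3115 = 1.053 mg/L
Convert: 1.053 mg/L × 1000 = 1053 ng/mL

1050 ng/mL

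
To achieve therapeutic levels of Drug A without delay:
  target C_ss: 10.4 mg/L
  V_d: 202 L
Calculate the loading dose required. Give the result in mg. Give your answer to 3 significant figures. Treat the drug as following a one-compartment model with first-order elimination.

2100 mg

LD = Css × Vd = 10.4 × 202 = 2101 mg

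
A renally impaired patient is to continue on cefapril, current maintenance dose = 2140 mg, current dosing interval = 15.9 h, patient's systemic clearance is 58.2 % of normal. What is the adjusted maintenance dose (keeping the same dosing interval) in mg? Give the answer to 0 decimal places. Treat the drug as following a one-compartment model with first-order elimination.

1245 mg

To keep the same average steady-state level, dosing rate must scale with clearance.
CL ratio = 58.2 / 100 = 0.5820
New dose (same interval) = 2140 × 0.5820 = 1245 mg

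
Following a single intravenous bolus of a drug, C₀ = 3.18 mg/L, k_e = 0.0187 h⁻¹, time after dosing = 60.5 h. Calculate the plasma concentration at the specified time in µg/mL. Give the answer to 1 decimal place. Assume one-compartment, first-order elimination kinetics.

C = C₀ · e^(−k·t) = 3.180 × e^(−0.01870 × 60.5)
  = 3.180 × 0.3226 = 1.026 mg/L
(1.026 mg/L = 1.026 µg/mL)

1.0 µg/mL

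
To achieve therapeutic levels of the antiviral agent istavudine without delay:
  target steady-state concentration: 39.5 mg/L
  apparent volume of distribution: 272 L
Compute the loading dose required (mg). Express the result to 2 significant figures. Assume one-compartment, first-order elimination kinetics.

11000 mg

LD = Css × Vd = 39.5 × 272 = 10740 mg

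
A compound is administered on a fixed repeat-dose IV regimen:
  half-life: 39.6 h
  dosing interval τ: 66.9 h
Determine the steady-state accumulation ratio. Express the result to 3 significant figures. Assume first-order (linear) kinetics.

1.45

k = ln2 / t½ = 0.693147 / 39.6 = 0.01750 h⁻¹
e^(−kτ) = e^(−0.01750 × 66.9) = 0.3101
Accumulation ratio R = 1 / (1 − e^(−kτ)) = 1 / (1 − 0.3101) = 1.449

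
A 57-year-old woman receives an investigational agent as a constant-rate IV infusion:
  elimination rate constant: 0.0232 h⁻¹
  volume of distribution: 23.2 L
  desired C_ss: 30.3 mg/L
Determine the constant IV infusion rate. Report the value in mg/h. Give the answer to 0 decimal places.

CL = k × Vd = 0.02320 × 23.2 = 0.5382 L/h
At steady state, infusion rate R₀ = Css × CL = 30.3 × 0.5382 = 16.31 mg/h

16 mg/h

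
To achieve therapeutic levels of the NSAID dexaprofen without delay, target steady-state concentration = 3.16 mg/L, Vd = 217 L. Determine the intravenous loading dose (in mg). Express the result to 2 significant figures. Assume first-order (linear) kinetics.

690 mg

LD = Css × Vd = 3.16 × 217 = 685.7 mg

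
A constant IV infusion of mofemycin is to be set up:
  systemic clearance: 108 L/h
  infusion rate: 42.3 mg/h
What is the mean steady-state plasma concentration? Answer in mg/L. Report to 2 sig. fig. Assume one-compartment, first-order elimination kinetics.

At steady state Css = R₀ / CL = 42.3 / 108.0 = 0.3917 mg/L

0.39 mg/L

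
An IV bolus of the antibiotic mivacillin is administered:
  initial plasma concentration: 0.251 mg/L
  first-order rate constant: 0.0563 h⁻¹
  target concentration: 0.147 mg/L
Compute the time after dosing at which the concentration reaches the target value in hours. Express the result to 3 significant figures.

9.50 h

t = ln(C₀ / C) / k = ln(0.2510 / 0.147) / 0.05630
  = ln(1.707) / 0.05630 = 0.5347 / 0.05630 = 9.497 h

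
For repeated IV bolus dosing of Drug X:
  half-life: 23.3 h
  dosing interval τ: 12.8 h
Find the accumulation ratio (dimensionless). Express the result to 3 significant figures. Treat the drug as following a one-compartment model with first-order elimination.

3.16

k = ln2 / t½ = 0.693147 / 23.3 = 0.02975 h⁻¹
e^(−kτ) = e^(−0.02975 × 12.8) = 0.6833
Accumulation ratio R = 1 / (1 − e^(−kτ)) = 1 / (1 − 0.6833) = 3.158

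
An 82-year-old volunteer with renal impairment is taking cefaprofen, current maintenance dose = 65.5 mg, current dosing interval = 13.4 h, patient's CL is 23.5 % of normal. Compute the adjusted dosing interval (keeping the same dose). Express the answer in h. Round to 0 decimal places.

57 h

To keep the same average steady-state level, dosing rate must scale with clearance.
CL ratio = 23.5 / 100 = 0.2350
New interval (same dose) = 13.4 / 0.2350 = 57.02 h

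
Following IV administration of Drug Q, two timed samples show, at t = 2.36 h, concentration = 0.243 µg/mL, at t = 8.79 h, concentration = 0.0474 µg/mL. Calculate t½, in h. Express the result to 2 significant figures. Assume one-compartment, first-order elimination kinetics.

k = ln(C₁/C₂) / (t₂ − t₁) = ln(0.243/0.0474) / (8.79 − 2.36)
  = 1.634 / 6.430 = 0.2541 h⁻¹
t½ = ln2 / k = 0.693147 / 0.2541 = 2.728 h

2.7 h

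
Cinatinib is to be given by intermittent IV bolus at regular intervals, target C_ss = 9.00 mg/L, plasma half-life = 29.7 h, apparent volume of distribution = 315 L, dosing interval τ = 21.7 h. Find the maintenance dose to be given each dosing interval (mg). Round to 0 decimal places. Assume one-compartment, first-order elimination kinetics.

k = ln2 / t½ = 0.693147 / 29.7 = 0.02334 h⁻¹
CL = k × Vd = 0.02334 × 315 = 7.352 L/h
At steady state, Dose/τ = Css × CL.
Dose = Css × CL × τ = 9.00 × 7.352 × 21.7 = 1436 mg

1436 mg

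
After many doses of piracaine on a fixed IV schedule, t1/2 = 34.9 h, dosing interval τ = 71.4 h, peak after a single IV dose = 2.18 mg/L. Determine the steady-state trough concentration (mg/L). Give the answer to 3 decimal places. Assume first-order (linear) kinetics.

0.697 mg/L

k = ln2 / t½ = 0.693147 / 34.9 = 0.01986 h⁻¹
e^(−kτ) = e^(−0.01986 × 71.4) = 0.2422
Accumulation ratio R = 1 / (1 − e^(−kτ)) = 1 / (1 − 0.2422) = 1.320
Steady-state trough = C₀ × R × e^(−kτ) = 2.18 × 1.320 × 0.2422 = 0.6970 mg/L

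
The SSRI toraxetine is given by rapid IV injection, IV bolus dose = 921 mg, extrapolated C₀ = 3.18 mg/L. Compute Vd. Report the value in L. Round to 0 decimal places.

290 L

Vd = Dose / C₀ = 921.0 / 3.18 = 289.6 L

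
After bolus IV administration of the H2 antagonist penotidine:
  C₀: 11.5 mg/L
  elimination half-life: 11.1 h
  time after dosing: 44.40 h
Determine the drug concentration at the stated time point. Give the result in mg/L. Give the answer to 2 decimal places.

0.72 mg/L

k = ln2 / t½ = 0.693147 / 11.1 = 0.06245 h⁻¹
t / t½ = 44.40 / 11.1 = 4 half-lives
C = C₀ × (1/2)^4 = 11.50 × 0.06250 = 0.7188 mg/L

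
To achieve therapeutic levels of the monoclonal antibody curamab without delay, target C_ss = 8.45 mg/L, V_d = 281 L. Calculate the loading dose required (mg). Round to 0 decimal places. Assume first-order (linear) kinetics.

LD = Css × Vd = 8.45 × 281 = 2374 mg

2374 mg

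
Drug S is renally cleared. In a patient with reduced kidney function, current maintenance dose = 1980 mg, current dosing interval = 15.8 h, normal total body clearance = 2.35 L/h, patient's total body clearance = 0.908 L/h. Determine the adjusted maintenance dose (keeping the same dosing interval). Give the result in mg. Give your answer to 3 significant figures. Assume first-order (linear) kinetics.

To keep the same average steady-state level, dosing rate must scale with clearance.
CL ratio = 0.908 / 2.35 = 0.3864
New dose (same interval) = 1980 × 0.3864 = 765.1 mg

765 mg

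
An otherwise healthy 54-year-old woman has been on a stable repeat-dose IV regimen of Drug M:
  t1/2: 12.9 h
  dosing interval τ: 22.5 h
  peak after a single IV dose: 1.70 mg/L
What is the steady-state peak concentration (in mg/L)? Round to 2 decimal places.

2.42 mg/L

k = ln2 / t½ = 0.693147 / 12.9 = 0.05373 h⁻¹
e^(−kτ) = e^(−0.05373 × 22.5) = 0.2985
Accumulation ratio R = 1 / (1 − e^(−kτ)) = 1 / (1 − 0.2985) = 1.426
Steady-state peak = C₀ × R = 1.70 × 1.426 = 2.424 mg/L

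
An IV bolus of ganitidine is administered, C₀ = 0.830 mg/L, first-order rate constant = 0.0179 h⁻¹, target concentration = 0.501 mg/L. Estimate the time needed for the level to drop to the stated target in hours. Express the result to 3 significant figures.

t = ln(C₀ / C) / k = ln(0.8300 / 0.501) / 0.01790
  = ln(1.657) / 0.01790 = 0.5050 / 0.01790 = 28.21 h

28.2 h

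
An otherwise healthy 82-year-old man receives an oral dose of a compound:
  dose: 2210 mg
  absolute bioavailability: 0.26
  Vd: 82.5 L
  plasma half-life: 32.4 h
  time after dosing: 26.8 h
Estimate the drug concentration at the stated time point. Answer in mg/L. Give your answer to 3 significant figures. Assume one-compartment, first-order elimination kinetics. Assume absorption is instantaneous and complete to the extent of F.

3.93 mg/L

Amount reaching circulation = F × Dose = 0.26 × 2210 = 574.6 mg
C₀ = F·Dose / Vd = 574.6 / 82.5 = 6.965 mg/L
k = ln2 / t½ = 0.693147 / 32.4 = 0.02139 h⁻¹
C = C₀ · e^(−k·t) = 6.965 × e^(−0.02139 × 26.8)
  = 6.965 × 0.5637 = 3.926 mg/L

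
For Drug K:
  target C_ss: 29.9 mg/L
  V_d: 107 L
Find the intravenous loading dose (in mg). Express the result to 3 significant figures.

LD = Css × Vd = 29.9 × 107 = 3199 mg

3200 mg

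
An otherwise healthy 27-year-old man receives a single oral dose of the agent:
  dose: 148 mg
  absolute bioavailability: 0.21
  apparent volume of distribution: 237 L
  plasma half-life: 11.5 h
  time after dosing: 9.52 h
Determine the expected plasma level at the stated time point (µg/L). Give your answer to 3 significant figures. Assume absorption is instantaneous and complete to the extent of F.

73.9 µg/L

Amount reaching circulation = F × Dose = 0.21 × 148.0 = 31.08 mg
C₀ = F·Dose / Vd = 31.08 / 237 = 0.1311 mg/L
k = ln2 / t½ = 0.693147 / 11.5 = 0.06027 h⁻¹
C = C₀ · e^(−k·t) = 0.1311 × e^(−0.06027 × 9.52)
  = 0.1311 × 0.5634 = 0.07386 mg/L
Convert: 0.07386 mg/L × 1000 = 73.86 µg/L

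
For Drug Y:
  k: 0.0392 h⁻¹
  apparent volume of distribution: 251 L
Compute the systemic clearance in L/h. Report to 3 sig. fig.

CL = k × Vd = 0.0392 × 251 = 9.839 L/h

9.84 L/h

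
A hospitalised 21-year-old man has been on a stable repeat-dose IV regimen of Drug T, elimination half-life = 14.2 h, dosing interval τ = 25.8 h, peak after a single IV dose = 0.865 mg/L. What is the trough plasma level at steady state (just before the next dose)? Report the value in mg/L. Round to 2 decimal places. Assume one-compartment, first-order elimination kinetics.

k = ln2 / t½ = 0.693147 / 14.2 = 0.04881 h⁻¹
e^(−kτ) = e^(−0.04881 × 25.8) = 0.2839
Accumulation ratio R = 1 / (1 − e^(−kτ)) = 1 / (1 − 0.2839) = 1.396
Steady-state trough = C₀ × R × e^(−kτ) = 0.865 × 1.396 × 0.2839 = 0.3428 mg/L

0.34 mg/L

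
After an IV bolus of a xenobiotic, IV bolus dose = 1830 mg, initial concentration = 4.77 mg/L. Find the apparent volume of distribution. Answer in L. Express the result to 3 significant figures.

Vd = Dose / C₀ = 1830 / 4.77 = 383.6 L

384 L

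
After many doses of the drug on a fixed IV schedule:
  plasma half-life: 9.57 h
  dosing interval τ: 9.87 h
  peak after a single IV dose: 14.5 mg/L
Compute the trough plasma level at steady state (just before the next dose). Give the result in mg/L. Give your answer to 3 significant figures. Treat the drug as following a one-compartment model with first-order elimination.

k = ln2 / t½ = 0.693147 / 9.57 = 0.07243 h⁻¹
e^(−kτ) = e^(−0.07243 × 9.87) = 0.4892
Accumulation ratio R = 1 / (1 − e^(−kτ)) = 1 / (1 − 0.4892) = 1.958
Steady-state trough = C₀ × R × e^(−kτ) = 14.5 × 1.958 × 0.4892 = 13.89 mg/L

13.9 mg/L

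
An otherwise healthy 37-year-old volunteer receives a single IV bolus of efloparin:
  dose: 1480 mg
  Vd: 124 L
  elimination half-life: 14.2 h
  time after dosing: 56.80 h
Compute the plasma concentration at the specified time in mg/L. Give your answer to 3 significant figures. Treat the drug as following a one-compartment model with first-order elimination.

0.746 mg/L

C₀ = Dose / Vd = 1480 / 124 = 11.94 mg/L
k = ln2 / t½ = 0.693147 / 14.2 = 0.04881 h⁻¹
t / t½ = 56.80 / 14.2 = 4 half-lives
C = C₀ × (1/2)^4 = 11.94 × 0.06250 = 0.7463 mg/L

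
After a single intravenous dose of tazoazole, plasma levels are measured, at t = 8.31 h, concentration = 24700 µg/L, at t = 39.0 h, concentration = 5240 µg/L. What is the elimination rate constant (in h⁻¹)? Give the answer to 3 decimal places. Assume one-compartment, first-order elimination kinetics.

k = ln(C₁/C₂) / (t₂ − t₁) = ln(24700/5240) / (39.0 − 8.31)
  = 1.550 / 30.69 = 0.05051 h⁻¹

0.051 h⁻¹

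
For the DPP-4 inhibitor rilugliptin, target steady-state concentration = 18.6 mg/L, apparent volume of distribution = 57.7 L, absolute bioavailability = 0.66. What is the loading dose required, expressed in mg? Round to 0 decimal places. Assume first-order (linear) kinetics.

LD = Css × Vd / F = 18.6 × 57.7 / 0.66 = 1626 mg

1626 mg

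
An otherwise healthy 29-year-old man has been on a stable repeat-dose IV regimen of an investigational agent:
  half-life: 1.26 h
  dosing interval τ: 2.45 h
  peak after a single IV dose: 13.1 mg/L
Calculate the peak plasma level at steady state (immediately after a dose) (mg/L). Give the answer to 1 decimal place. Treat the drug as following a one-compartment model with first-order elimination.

k = ln2 / t½ = 0.693147 / 1.26 = 0.5501 h⁻¹
e^(−kτ) = e^(−0.5501 × 2.45) = 0.2598
Accumulation ratio R = 1 / (1 − e^(−kτ)) = 1 / (1 − 0.2598) = 1.351
Steady-state peak = C₀ × R = 13.1 × 1.351 = 17.70 mg/L

17.7 mg/L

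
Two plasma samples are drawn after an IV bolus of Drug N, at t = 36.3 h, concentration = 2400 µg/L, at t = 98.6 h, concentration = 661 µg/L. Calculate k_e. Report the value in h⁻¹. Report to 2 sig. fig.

0.021 h⁻¹

k = ln(C₁/C₂) / (t₂ − t₁) = ln(2400/661) / (98.6 − 36.3)
  = 1.289 / 62.30 = 0.02069 h⁻¹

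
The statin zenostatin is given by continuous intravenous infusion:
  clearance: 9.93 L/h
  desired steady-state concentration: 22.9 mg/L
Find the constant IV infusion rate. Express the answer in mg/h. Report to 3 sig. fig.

227 mg/h

At steady state, infusion rate R₀ = Css × CL = 22.9 × 9.930 = 227.4 mg/h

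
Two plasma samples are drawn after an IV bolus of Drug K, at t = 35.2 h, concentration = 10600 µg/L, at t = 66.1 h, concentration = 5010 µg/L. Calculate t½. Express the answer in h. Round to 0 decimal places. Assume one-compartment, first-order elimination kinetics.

29 h

k = ln(C₁/C₂) / (t₂ − t₁) = ln(10600/5010) / (66.1 − 35.2)
  = 0.7494 / 30.90 = 0.02425 h⁻¹
t½ = ln2 / k = 0.693147 / 0.02425 = 28.58 h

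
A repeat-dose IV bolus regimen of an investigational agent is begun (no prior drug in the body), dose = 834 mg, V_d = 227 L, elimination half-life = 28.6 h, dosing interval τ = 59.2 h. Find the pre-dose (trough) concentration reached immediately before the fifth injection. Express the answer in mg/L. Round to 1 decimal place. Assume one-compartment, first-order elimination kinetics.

1.1 mg/L

C₀ per dose = Dose / Vd = 834 / 227 = 3.674 mg/L
k = ln2 / t½ = 0.693147 / 28.6 = 0.02424 h⁻¹
Fraction remaining after one interval: r = e^(−kτ) = e^(−0.02424 × 59.2) = 0.2381
Before dose 5, 4 doses have been given (aged 1τ, 2τ, 3τ, 4τ).
C_trough = C₀ × (r + r² + … + r^4) = C₀ × r(1−r^4)/(1−r)
        = 3.674 × 0.2381 × (1 − 0.003214) / (1 − 0.2381) = 1.144 mg/L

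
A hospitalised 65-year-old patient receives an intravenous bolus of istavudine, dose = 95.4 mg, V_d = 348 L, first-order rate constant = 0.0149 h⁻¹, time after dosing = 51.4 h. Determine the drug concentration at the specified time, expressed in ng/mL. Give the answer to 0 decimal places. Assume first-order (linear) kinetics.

127 ng/mL

C₀ = Dose / Vd = 95.40 / 348 = 0.2741 mg/L
C = C₀ · e^(−k·t) = 0.2741 × e^(−0.01490 × 51.4)
  = 0.2741 × 0.4649 = 0.1274 mg/L
Convert: 0.1274 mg/L × 1000 = 127.4 ng/mL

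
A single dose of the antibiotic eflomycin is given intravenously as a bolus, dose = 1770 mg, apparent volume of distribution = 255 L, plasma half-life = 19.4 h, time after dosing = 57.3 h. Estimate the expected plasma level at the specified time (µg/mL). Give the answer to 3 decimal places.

0.896 µg/mL

C₀ = Dose / Vd = 1770 / 255 = 6.941 mg/L
k = ln2 / t½ = 0.693147 / 19.4 = 0.03573 h⁻¹
C = C₀ · e^(−k·t) = 6.941 × e^(−0.03573 × 57.3)
  = 6.941 × 0.1291 = 0.8961 mg/L
(0.8961 mg/L = 0.8961 µg/mL)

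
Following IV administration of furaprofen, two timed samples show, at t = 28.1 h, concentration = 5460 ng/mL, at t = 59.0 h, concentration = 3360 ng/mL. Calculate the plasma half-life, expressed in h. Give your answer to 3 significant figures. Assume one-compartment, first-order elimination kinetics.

k = ln(C₁/C₂) / (t₂ − t₁) = ln(5460/3360) / (59.0 − 28.1)
  = 0.4855 / 30.90 = 0.01571 h⁻¹
t½ = ln2 / k = 0.693147 / 0.01571 = 44.12 h

44.1 h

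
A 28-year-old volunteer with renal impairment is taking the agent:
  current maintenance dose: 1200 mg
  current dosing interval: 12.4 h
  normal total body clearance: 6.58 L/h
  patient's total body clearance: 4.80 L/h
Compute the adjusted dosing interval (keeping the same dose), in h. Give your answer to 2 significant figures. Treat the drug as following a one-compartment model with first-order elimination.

To keep the same average steady-state level, dosing rate must scale with clearance.
CL ratio = 4.80 / 6.58 = 0.7295
New interval (same dose) = 12.4 / 0.7295 = 17.00 h

17 h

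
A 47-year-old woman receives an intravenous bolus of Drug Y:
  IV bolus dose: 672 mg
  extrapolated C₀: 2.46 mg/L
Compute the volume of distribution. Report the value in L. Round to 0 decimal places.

273 L

Vd = Dose / C₀ = 672.0 / 2.46 = 273.2 L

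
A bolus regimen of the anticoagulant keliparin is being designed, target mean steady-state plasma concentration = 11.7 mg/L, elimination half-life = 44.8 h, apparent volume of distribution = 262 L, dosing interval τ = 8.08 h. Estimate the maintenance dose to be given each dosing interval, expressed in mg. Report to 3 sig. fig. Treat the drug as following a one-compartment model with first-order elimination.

383 mg

k = ln2 / t½ = 0.693147 / 44.8 = 0.01547 h⁻¹
CL = k × Vd = 0.01547 × 262 = 4.053 L/h
At steady state, Dose/τ = Css × CL.
Dose = Css × CL × τ = 11.7 × 4.053 × 8.08 = 383.2 mg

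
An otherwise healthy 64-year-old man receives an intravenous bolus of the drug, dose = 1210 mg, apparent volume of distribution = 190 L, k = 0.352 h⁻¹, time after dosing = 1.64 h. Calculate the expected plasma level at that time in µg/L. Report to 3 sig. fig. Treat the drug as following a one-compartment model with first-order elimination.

3580 µg/L

C₀ = Dose / Vd = 1210 / 190 = 6.368 mg/L
C = C₀ · e^(−k·t) = 6.368 × e^(−0.3520 × 1.64)
  = 6.368 × 0.5614 = 3.575 mg/L
Convert: 3.575 mg/L × 1000 = 3575 µg/L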